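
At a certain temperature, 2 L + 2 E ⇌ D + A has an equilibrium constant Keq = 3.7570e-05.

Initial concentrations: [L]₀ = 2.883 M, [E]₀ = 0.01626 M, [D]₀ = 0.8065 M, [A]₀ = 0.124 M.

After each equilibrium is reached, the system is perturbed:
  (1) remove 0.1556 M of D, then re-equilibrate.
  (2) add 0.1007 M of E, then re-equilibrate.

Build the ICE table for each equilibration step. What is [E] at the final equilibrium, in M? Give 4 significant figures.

[E]_eq = 0.3648 M

Q₀ = 45.51 vs Keq = 3.7570e-05 ⇒ Q>K, reverse
Step 1:
                    L           E           D           A
  init          2.883     0.01626      0.8065       0.124
  Δ            0.2479      0.2479      -0.124      -0.124
  eq            3.131      0.2642      0.6825  3.7660e-05
  solve Keq expr → x = -0.124; check Q = 3.7570e-05
Then remove 0.1556 M of D.
Step 2:
                    L           E           D           A
  init          3.131      0.2642      0.5269  3.7660e-05
  Δ       -2.2221e-05 -2.2221e-05  1.1111e-05  1.1111e-05
  eq            3.131      0.2642      0.5269  4.8770e-05
  solve Keq expr → x = 1.1111e-05; check Q = 3.7570e-05
Then add 0.1007 M of E.
Step 3:
                    L           E           D           A
  init          3.131      0.3649      0.5269  4.8770e-05
  Δ       -8.8424e-05 -8.8424e-05  4.4212e-05  4.4212e-05
  eq            3.131      0.3648       0.527  9.2982e-05
  solve Keq expr → x = 4.4212e-05; check Q = 3.7570e-05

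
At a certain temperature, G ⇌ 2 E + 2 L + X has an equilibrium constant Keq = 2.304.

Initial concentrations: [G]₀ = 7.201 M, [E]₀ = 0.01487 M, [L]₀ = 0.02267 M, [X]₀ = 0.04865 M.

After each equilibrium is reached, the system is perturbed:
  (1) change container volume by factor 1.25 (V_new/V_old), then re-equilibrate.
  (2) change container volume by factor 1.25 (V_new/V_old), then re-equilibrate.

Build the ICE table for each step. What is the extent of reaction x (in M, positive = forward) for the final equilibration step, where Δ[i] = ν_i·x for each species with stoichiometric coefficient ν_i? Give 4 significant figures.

Q₀ = 7.6774e-10 vs Keq = 2.304 ⇒ Q<K, forward
Step 1:
                  G         E         L         X
  init        7.201   0.01487   0.02267   0.04865
  Δ         -0.9617     1.923     1.923    0.9617
  eq          6.239     1.938     1.946      1.01
  solve Keq expr → x = 0.9617; check Q = 2.304
Then change container volume by factor 1.25 (V_new/V_old).
Step 2:
                  G         E         L         X
  init        4.991     1.551     1.557    0.8083
  Δ         -0.1474    0.2949    0.2949    0.1474
  eq          4.844     1.845     1.852    0.9557
  solve Keq expr → x = 0.1474; check Q = 2.304
Then change container volume by factor 1.25 (V_new/V_old).
Step 3:
                  G         E         L         X
  init        3.875     1.476     1.481    0.7646
  Δ          -0.139     0.278     0.278     0.139
  eq          3.736     1.754     1.759    0.9036
  solve Keq expr → x = 0.139; check Q = 2.304

x = 0.139 M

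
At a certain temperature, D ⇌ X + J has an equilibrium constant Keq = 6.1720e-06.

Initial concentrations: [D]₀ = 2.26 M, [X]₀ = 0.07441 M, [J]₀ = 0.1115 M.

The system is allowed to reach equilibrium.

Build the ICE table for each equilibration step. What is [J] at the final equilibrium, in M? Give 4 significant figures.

[J]_eq = 0.03747 M

Q₀ = 0.003671 vs Keq = 6.1720e-06 ⇒ Q>K, reverse
Step 1:
                  D         X         J
  Initial      2.26   0.07441    0.1115
  Change    0.07403  -0.07403  -0.07403
  Equil       2.334 3.8441e-04   0.03747
  solve Keq expr → x = -0.07403; check Q = 6.1720e-06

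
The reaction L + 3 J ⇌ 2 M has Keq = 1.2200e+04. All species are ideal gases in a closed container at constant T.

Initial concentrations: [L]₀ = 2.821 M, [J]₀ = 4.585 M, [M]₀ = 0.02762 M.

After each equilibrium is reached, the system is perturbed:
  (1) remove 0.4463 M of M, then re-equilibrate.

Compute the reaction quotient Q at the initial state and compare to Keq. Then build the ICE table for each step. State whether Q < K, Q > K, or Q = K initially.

Q₀ = 2.8056e-06 vs Keq = 1.2200e+04 ⇒ Q<K, forward
Step 1:
                  L         J         M
  init        2.821     4.585   0.02762
  Δ          -1.501    -4.502     3.001
  eq           1.32   0.08289     3.029
  solve Keq expr → x = 1.501; check Q = 1.2200e+04
Then remove 0.4463 M of M.
Step 2:
                  L         J         M
  init         1.32   0.08289     2.583
  Δ       -0.002733   -0.0082  0.005467
  eq          1.318   0.07469     2.588
  solve Keq expr → x = 0.002733; check Q = 1.2200e+04

Q₀ = 2.8056e-06; Q < K (proceeds forward)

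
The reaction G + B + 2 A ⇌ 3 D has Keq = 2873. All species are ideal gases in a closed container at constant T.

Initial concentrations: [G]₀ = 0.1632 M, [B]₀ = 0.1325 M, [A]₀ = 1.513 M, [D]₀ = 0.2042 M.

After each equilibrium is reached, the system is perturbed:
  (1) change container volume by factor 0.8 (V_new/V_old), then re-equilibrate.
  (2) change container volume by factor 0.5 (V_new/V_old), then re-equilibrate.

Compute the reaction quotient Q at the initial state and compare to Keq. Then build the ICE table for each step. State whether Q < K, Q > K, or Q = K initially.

Q₀ = 0.172 vs Keq = 2873 ⇒ Q<K, forward
Step 1:
                    G           B           A           D
  Initial      0.1632      0.1325       1.513      0.2042
  Change       -0.131      -0.131     -0.2621      0.3931
  Equil       0.03217    0.001473       1.251      0.5973
  solve Keq expr → x = 0.131; check Q = 2873
Then change container volume by factor 0.8 (V_new/V_old).
Step 2:
                    G           B           A           D
  Initial     0.04022    0.001841       1.564      0.7466
  Change  -3.4785e-04 -3.4785e-04 -6.9570e-04    0.001044
  Equil       0.03987    0.001494       1.563      0.7476
  solve Keq expr → x = 3.4785e-04; check Q = 2873
Then change container volume by factor 0.5 (V_new/V_old).
Step 3:
                    G           B           A           D
  Initial     0.07974    0.002987       3.126       1.495
  Change     -0.00145    -0.00145   -0.002899    0.004349
  Equil       0.07829    0.001537       3.123         1.5
  solve Keq expr → x = 0.00145; check Q = 2873

Q₀ = 0.172; Q < K (proceeds forward)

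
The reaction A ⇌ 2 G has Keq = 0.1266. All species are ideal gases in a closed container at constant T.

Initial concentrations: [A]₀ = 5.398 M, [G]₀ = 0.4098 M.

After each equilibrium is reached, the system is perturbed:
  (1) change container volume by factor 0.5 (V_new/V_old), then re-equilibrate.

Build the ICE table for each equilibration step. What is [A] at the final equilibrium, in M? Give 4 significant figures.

Q₀ = 0.03111 vs Keq = 0.1266 ⇒ Q<K, forward
Step 1:
                   A          G
  init         5.398     0.4098
  Δ          -0.2007     0.4014
  eq           5.197     0.8112
  solve Keq expr → x = 0.2007; check Q = 0.1266
Then change container volume by factor 0.5 (V_new/V_old).
Step 2:
                   A          G
  init         10.39      1.622
  Δ           0.2312    -0.4625
  eq           10.63       1.16
  solve Keq expr → x = -0.2312; check Q = 0.1266

[A]_eq = 10.63 M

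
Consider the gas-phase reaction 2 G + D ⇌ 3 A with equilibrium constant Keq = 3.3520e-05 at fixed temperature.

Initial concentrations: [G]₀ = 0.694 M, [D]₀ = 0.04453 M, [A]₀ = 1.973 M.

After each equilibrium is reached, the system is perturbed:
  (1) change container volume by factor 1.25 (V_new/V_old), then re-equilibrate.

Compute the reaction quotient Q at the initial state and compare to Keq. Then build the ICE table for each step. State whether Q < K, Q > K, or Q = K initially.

Q₀ = 358.1; Q > K (proceeds reverse)

Q₀ = 358.1 vs Keq = 3.3520e-05 ⇒ Q>K, reverse
Step 1:
                   G          D          A
  I            0.694    0.04453      1.973
  C            1.285     0.6427     -1.928
  E            1.979     0.6872    0.04486
  solve Keq expr → x = -0.6427; check Q = 3.3520e-05
Then change container volume by factor 1.25 (V_new/V_old).
Step 2:
                   G          D          A
  I            1.584     0.5498    0.03589
  C                0          0          0
  E            1.584     0.5498    0.03589
  solve Keq expr → x = 0; check Q = 3.3520e-05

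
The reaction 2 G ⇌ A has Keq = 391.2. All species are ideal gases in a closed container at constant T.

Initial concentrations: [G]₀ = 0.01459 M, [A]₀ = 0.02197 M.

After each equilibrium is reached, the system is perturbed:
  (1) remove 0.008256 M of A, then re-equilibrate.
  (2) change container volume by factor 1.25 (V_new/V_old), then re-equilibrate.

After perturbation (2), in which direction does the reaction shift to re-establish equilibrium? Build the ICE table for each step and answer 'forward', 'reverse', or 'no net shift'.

Q₀ = 103.2 vs Keq = 391.2 ⇒ Q<K, forward
Step 1:
                  G         A
  Initial   0.01459   0.02197
  Change  -0.006556  0.003278
  Equil    0.008034   0.02525
  solve Keq expr → x = 0.003278; check Q = 391.2
Then remove 0.008256 M of A.
Step 2:
                  G         A
  Initial  0.008034   0.01699
  Change  -0.001317 6.5832e-04
  Equil    0.006717   0.01765
  solve Keq expr → x = 6.5832e-04; check Q = 391.2
Then change container volume by factor 1.25 (V_new/V_old).
Step 3:
                  G         A
  Initial  0.005374   0.01412
  Change  5.7301e-04 -2.8650e-04
  Equil    0.005947   0.01383
  solve Keq expr → x = -2.8650e-04; check Q = 391.2

Direction: reverse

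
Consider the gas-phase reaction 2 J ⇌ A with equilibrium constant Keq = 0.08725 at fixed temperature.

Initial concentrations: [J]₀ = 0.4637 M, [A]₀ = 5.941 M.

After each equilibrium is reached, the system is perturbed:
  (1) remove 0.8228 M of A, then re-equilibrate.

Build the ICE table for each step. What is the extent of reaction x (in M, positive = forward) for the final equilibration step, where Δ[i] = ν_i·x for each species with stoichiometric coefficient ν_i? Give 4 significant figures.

Q₀ = 27.63 vs Keq = 0.08725 ⇒ Q>K, reverse
Step 1:
                   J          A
  Initial     0.4637      5.941
  Change       5.557     -2.778
  Equil        6.021      3.163
  solve Keq expr → x = -2.778; check Q = 0.08725
Then remove 0.8228 M of A.
Step 2:
                   J          A
  Initial      6.021       2.34
  Change     -0.5475     0.2738
  Equil        5.473      2.614
  solve Keq expr → x = 0.2738; check Q = 0.08725

x = 0.2738 M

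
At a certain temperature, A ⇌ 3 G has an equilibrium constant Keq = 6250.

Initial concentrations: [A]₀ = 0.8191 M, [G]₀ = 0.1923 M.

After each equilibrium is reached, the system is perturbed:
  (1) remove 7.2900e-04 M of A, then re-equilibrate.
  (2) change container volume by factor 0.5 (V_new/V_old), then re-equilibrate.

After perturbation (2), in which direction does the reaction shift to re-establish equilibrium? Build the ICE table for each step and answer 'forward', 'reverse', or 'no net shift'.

Q₀ = 0.008682 vs Keq = 6250 ⇒ Q<K, forward
Step 1:
                  A         G
  I          0.8191    0.1923
  C         -0.8162     2.448
  E        0.002947     2.641
  solve Keq expr → x = 0.8162; check Q = 6250
Then remove 7.2900e-04 M of A.
Step 2:
                  A         G
  I        0.002218     2.641
  C       7.2176e-04 -0.002165
  E        0.002939     2.639
  solve Keq expr → x = -7.2176e-04; check Q = 6250
Then change container volume by factor 0.5 (V_new/V_old).
Step 3:
                  A         G
  I        0.005879     5.277
  C         0.01696  -0.05089
  E         0.02284     5.226
  solve Keq expr → x = -0.01696; check Q = 6250

Direction: reverse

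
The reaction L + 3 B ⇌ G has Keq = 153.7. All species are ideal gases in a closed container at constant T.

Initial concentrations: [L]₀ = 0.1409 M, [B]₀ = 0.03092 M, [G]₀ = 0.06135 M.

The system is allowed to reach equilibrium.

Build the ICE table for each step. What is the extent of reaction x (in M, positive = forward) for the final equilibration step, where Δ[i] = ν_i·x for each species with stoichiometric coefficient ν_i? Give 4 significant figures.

Q₀ = 1.4729e+04 vs Keq = 153.7 ⇒ Q>K, reverse
Step 1:
                   L          B          G
  I           0.1409    0.03092    0.06135
  C          0.02655    0.07966   -0.02655
  E           0.1675     0.1106     0.0348
  solve Keq expr → x = -0.02655; check Q = 153.7

x = -0.02655 M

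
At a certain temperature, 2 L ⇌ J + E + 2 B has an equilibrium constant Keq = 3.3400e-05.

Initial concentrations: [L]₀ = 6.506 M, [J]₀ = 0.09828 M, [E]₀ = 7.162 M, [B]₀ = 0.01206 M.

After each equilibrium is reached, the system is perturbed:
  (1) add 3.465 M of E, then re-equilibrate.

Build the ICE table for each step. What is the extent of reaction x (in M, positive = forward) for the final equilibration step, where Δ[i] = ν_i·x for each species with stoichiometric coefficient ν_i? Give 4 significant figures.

Q₀ = 2.4186e-06 vs Keq = 3.3400e-05 ⇒ Q<K, forward
Step 1:
                    L           J           E           B
  I             6.506     0.09828       7.162     0.01206
  C           -0.0295     0.01475     0.01475      0.0295
  E             6.477       0.113       7.177     0.04156
  solve Keq expr → x = 0.01475; check Q = 3.3400e-05
Then add 3.465 M of E.
Step 2:
                    L           J           E           B
  I             6.477       0.113       10.64     0.04156
  C          0.006858   -0.003429   -0.003429   -0.006858
  E             6.483      0.1096       10.64      0.0347
  solve Keq expr → x = -0.003429; check Q = 3.3400e-05

x = -0.003429 M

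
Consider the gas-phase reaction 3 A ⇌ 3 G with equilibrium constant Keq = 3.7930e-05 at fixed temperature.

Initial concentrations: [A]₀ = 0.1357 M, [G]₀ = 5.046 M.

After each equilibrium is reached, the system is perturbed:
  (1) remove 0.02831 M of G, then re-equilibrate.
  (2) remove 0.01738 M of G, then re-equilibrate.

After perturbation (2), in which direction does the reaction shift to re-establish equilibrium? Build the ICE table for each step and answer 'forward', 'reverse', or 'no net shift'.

Q₀ = 5.1416e+04 vs Keq = 3.7930e-05 ⇒ Q>K, reverse
Step 1:
                  A         G
  init       0.1357     5.046
  Δ           4.878    -4.878
  eq          5.013    0.1684
  solve Keq expr → x = -1.626; check Q = 3.7930e-05
Then remove 0.02831 M of G.
Step 2:
                  A         G
  init        5.013    0.1401
  Δ        -0.02739   0.02739
  eq          4.986    0.1675
  solve Keq expr → x = 0.00913; check Q = 3.7930e-05
Then remove 0.01738 M of G.
Step 3:
                  A         G
  init        4.986    0.1501
  Δ        -0.01682   0.01682
  eq          4.969     0.167
  solve Keq expr → x = 0.005605; check Q = 3.7930e-05

Direction: forward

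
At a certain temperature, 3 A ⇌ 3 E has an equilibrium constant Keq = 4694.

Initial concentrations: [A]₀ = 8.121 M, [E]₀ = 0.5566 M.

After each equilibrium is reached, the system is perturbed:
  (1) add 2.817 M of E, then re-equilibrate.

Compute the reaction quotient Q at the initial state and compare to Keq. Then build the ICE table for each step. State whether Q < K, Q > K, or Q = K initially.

Q₀ = 3.2196e-04; Q < K (proceeds forward)

Q₀ = 3.2196e-04 vs Keq = 4694 ⇒ Q<K, forward
Step 1:
                   A          E
  Initial      8.121     0.5566
  Change      -7.632      7.632
  Equil       0.4891      8.189
  solve Keq expr → x = 2.544; check Q = 4694
Then add 2.817 M of E.
Step 2:
                   A          E
  Initial     0.4891      11.01
  Change      0.1588    -0.1588
  Equil       0.6478      10.85
  solve Keq expr → x = -0.05292; check Q = 4694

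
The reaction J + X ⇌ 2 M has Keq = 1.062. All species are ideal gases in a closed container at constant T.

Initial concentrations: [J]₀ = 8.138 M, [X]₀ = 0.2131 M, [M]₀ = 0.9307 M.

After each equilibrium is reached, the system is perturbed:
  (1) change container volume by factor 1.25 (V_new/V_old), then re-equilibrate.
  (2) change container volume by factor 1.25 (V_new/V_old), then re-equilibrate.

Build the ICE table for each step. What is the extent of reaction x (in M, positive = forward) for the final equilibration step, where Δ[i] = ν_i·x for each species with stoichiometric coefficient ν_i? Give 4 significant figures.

x = 0 M

Q₀ = 0.4995 vs Keq = 1.062 ⇒ Q<K, forward
Step 1:
                    J           X           M
  Initial       8.138      0.2131      0.9307
  Change     -0.07612    -0.07612      0.1522
  Equil         8.062       0.137       1.083
  solve Keq expr → x = 0.07612; check Q = 1.062
Then change container volume by factor 1.25 (V_new/V_old).
Step 2:
                    J           X           M
  Initial        6.45      0.1096      0.8664
  Change            0           0           0
  Equil          6.45      0.1096      0.8664
  solve Keq expr → x = 0; check Q = 1.062
Then change container volume by factor 1.25 (V_new/V_old).
Step 3:
                    J           X           M
  Initial        5.16     0.08767      0.6931
  Change            0           0           0
  Equil          5.16     0.08767      0.6931
  solve Keq expr → x = 0; check Q = 1.062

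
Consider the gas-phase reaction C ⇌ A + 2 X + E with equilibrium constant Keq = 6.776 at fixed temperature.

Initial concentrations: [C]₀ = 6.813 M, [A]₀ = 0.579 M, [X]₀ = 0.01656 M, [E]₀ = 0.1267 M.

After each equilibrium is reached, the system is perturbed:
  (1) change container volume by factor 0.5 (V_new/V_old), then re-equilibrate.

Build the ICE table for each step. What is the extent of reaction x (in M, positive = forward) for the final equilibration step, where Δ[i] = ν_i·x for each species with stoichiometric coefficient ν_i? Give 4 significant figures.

x = -1.322 M

Q₀ = 2.9528e-06 vs Keq = 6.776 ⇒ Q<K, forward
Step 1:
                   C          A          X          E
  Initial      6.813      0.579    0.01656     0.1267
  Change      -1.561      1.561      3.122      1.561
  Equil        5.252       2.14      3.139      1.688
  solve Keq expr → x = 1.561; check Q = 6.776
Then change container volume by factor 0.5 (V_new/V_old).
Step 2:
                   C          A          X          E
  Initial       10.5       4.28      6.278      3.376
  Change       1.322     -1.322     -2.645     -1.322
  Equil        11.83      2.958      3.633      2.053
  solve Keq expr → x = -1.322; check Q = 6.776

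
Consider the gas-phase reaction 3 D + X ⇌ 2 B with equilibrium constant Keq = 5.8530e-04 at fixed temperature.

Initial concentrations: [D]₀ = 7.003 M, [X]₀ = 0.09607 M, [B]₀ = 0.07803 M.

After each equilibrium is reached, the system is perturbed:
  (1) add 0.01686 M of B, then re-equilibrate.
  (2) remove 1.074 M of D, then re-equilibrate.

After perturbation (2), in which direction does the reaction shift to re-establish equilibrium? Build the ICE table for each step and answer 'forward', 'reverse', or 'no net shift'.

Direction: reverse

Q₀ = 1.8454e-04 vs Keq = 5.8530e-04 ⇒ Q<K, forward
Step 1:
                  D         X         B
  init        7.003   0.09607   0.07803
  Δ         -0.0642   -0.0214    0.0428
  eq          6.939   0.07467    0.1208
  solve Keq expr → x = 0.0214; check Q = 5.8530e-04
Then add 0.01686 M of B.
Step 2:
                  D         X         B
  init        6.939   0.07467    0.1377
  Δ         0.01759  0.005864  -0.01173
  eq          6.956   0.08053     0.126
  solve Keq expr → x = -0.005864; check Q = 5.8530e-04
Then remove 1.074 M of D.
Step 3:
                  D         X         B
  init        5.882   0.08053     0.126
  Δ         0.03149    0.0105  -0.02099
  eq          5.914   0.09103     0.105
  solve Keq expr → x = -0.0105; check Q = 5.8530e-04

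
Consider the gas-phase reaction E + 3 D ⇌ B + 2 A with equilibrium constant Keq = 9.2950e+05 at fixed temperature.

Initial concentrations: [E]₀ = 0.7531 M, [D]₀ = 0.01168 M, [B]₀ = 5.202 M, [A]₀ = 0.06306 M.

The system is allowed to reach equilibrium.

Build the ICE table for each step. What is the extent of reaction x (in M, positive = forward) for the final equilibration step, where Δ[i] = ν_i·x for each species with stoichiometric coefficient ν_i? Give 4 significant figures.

x = 0.002801 M

Q₀ = 1.7238e+04 vs Keq = 9.2950e+05 ⇒ Q<K, forward
Step 1:
                   E          D          B          A
  init        0.7531    0.01168      5.202    0.06306
  Δ        -0.002801  -0.008403   0.002801   0.005602
  eq          0.7503   0.003277      5.205    0.06866
  solve Keq expr → x = 0.002801; check Q = 9.2950e+05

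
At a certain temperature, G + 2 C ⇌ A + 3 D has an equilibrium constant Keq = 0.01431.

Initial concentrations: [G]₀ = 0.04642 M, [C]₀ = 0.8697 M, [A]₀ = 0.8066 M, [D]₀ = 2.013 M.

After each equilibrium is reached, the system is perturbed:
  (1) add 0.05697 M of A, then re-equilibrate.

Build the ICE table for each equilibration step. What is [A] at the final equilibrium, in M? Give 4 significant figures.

Q₀ = 187.4 vs Keq = 0.01431 ⇒ Q>K, reverse
Step 1:
                   G          C          A          D
  I          0.04642     0.8697     0.8066      2.013
  C           0.5161      1.032    -0.5161     -1.548
  E           0.5626      1.902     0.2905     0.4646
  solve Keq expr → x = -0.5161; check Q = 0.01431
Then add 0.05697 M of A.
Step 2:
                   G          C          A          D
  I           0.5626      1.902     0.3474     0.4646
  C         0.006739    0.01348  -0.006739   -0.02022
  E           0.5693      1.915     0.3407     0.4444
  solve Keq expr → x = -0.006739; check Q = 0.01431

[A]_eq = 0.3407 M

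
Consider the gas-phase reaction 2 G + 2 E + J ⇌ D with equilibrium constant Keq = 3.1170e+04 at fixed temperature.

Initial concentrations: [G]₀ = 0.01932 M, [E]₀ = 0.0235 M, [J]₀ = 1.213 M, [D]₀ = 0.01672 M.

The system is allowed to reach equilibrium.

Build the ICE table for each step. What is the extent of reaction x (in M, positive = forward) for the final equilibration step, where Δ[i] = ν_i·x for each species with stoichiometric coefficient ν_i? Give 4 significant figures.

Q₀ = 6.6869e+04 vs Keq = 3.1170e+04 ⇒ Q>K, reverse
Step 1:
                  G         E         J         D
  I         0.01932    0.0235     1.213   0.01672
  C        0.003708  0.003708  0.001854 -0.001854
  E         0.02303   0.02721     1.215   0.01487
  solve Keq expr → x = -0.001854; check Q = 3.1170e+04

x = -0.001854 M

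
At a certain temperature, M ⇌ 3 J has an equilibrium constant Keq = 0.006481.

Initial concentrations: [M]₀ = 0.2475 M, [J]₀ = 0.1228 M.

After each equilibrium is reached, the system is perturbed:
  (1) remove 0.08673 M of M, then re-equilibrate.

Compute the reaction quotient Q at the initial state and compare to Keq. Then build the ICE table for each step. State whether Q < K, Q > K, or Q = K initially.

Q₀ = 0.007482; Q > K (proceeds reverse)

Q₀ = 0.007482 vs Keq = 0.006481 ⇒ Q>K, reverse
Step 1:
                    M           J
  Initial      0.2475      0.1228
  Change     0.001818   -0.005455
  Equil        0.2493      0.1173
  solve Keq expr → x = -0.001818; check Q = 0.006481
Then remove 0.08673 M of M.
Step 2:
                    M           J
  Initial      0.1626      0.1173
  Change      0.00486    -0.01458
  Equil        0.1674      0.1028
  solve Keq expr → x = -0.00486; check Q = 0.006481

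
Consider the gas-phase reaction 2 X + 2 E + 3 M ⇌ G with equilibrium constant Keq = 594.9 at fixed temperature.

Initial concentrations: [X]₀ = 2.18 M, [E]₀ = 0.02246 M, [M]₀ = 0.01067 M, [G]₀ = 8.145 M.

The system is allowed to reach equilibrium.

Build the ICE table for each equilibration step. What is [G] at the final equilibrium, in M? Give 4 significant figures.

Q₀ = 2.7968e+09 vs Keq = 594.9 ⇒ Q>K, reverse
Step 1:
                  X         E         M         G
  init         2.18   0.02246   0.01067     8.145
  Δ          0.2204    0.2204    0.3306   -0.1102
  eq            2.4    0.2429    0.3413     8.035
  solve Keq expr → x = -0.1102; check Q = 594.9

[G]_eq = 8.035 M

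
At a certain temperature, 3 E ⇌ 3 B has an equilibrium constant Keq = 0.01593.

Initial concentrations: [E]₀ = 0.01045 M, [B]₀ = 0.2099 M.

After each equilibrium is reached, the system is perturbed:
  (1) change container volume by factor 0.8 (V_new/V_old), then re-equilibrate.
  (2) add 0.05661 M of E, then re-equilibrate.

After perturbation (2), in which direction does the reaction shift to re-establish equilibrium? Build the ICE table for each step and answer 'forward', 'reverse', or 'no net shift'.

Direction: forward

Q₀ = 8104 vs Keq = 0.01593 ⇒ Q>K, reverse
Step 1:
                   E          B
  Initial    0.01045     0.2099
  Change      0.1656    -0.1656
  Equil       0.1761     0.0443
  solve Keq expr → x = -0.0552; check Q = 0.01593
Then change container volume by factor 0.8 (V_new/V_old).
Step 2:
                   E          B
  Initial     0.2201    0.05537
  Change           0          0
  Equil       0.2201    0.05537
  solve Keq expr → x = 0; check Q = 0.01593
Then add 0.05661 M of E.
Step 3:
                   E          B
  Initial     0.2767    0.05537
  Change    -0.01138    0.01138
  Equil       0.2653    0.06675
  solve Keq expr → x = 0.003793; check Q = 0.01593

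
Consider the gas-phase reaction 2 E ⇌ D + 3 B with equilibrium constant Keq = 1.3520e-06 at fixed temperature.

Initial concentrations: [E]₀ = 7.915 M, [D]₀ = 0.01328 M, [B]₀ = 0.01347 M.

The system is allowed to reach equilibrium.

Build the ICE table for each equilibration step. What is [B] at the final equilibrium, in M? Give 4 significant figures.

[B]_eq = 0.1196 M

Q₀ = 5.1808e-10 vs Keq = 1.3520e-06 ⇒ Q<K, forward
Step 1:
                   E          D          B
  init         7.915    0.01328    0.01347
  Δ         -0.07074    0.03537     0.1061
  eq           7.844    0.04865     0.1196
  solve Keq expr → x = 0.03537; check Q = 1.3520e-06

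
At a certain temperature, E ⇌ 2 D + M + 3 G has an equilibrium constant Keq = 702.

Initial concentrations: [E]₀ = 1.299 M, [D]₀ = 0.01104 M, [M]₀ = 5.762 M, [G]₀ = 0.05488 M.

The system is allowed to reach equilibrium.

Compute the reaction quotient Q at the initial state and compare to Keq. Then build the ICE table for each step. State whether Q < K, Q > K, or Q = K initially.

Q₀ = 8.9360e-08; Q < K (proceeds forward)

Q₀ = 8.9360e-08 vs Keq = 702 ⇒ Q<K, forward
Step 1:
                   E          D          M          G
  init         1.299    0.01104      5.762    0.05488
  Δ            -0.84       1.68       0.84       2.52
  eq           0.459      1.691      6.602      2.575
  solve Keq expr → x = 0.84; check Q = 702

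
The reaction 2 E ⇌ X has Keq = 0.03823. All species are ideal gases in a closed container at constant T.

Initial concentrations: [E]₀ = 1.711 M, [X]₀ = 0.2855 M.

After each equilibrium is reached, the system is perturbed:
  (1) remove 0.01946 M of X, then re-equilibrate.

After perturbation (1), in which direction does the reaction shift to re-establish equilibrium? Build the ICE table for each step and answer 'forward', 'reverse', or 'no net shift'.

Direction: forward

Q₀ = 0.09752 vs Keq = 0.03823 ⇒ Q>K, reverse
Step 1:
                    E           X
  Initial       1.711      0.2855
  Change       0.2707     -0.1354
  Equil         1.982      0.1501
  solve Keq expr → x = -0.1354; check Q = 0.03823
Then remove 0.01946 M of X.
Step 2:
                    E           X
  Initial       1.982      0.1307
  Change     -0.02992     0.01496
  Equil         1.952      0.1456
  solve Keq expr → x = 0.01496; check Q = 0.03823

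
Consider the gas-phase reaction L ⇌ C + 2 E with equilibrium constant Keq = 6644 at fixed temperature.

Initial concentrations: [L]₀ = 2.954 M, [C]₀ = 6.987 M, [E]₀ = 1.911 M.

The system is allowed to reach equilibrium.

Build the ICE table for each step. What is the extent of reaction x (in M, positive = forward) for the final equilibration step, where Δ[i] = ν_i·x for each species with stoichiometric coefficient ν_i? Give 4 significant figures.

x = 2.867 M

Q₀ = 8.638 vs Keq = 6644 ⇒ Q<K, forward
Step 1:
                    L           C           E
  I             2.954       6.987       1.911
  C            -2.867       2.867       5.735
  E            0.0867       9.854       7.646
  solve Keq expr → x = 2.867; check Q = 6644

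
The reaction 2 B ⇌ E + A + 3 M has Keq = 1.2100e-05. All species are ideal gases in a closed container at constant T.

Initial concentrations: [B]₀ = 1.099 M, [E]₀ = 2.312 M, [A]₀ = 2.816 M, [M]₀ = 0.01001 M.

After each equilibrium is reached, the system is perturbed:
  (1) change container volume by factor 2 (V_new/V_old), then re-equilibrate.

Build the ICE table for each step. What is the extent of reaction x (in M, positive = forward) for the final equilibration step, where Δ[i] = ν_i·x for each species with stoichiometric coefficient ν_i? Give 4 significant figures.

Q₀ = 5.4066e-06 vs Keq = 1.2100e-05 ⇒ Q<K, forward
Step 1:
                   B          E          A          M
  Initial      1.099      2.312      2.816    0.01001
  Change   -0.002042   0.001021   0.001021   0.003064
  Equil        1.097      2.313      2.817    0.01307
  solve Keq expr → x = 0.001021; check Q = 1.2100e-05
Then change container volume by factor 2 (V_new/V_old).
Step 2:
                   B          E          A          M
  Initial     0.5485      1.157      1.409   0.006537
  Change   -0.004302   0.002151   0.002151   0.006454
  Equil       0.5442      1.159      1.411    0.01299
  solve Keq expr → x = 0.002151; check Q = 1.2100e-05

x = 0.002151 M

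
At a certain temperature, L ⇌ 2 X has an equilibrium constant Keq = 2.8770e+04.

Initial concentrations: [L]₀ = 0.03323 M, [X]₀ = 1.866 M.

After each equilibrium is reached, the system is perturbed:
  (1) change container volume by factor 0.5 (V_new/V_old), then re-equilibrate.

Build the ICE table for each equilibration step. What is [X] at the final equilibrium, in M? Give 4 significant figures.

Q₀ = 104.8 vs Keq = 2.8770e+04 ⇒ Q<K, forward
Step 1:
                   L          X
  init       0.03323      1.866
  Δ          -0.0331     0.0662
  eq      1.2977e-04      1.932
  solve Keq expr → x = 0.0331; check Q = 2.8770e+04
Then change container volume by factor 0.5 (V_new/V_old).
Step 2:
                   L          X
  init    2.5953e-04      3.864
  Δ       2.5939e-04 -5.1879e-04
  eq      5.1893e-04      3.864
  solve Keq expr → x = -2.5939e-04; check Q = 2.8770e+04

[X]_eq = 3.864 M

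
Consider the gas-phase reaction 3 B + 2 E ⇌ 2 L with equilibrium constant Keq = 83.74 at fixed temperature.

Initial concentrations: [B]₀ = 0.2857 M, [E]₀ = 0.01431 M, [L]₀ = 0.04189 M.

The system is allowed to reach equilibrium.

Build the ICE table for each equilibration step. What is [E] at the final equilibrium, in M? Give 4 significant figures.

Q₀ = 367.5 vs Keq = 83.74 ⇒ Q>K, reverse
Step 1:
                  B         E         L
  init       0.2857   0.01431   0.04189
  Δ          0.0124  0.008266 -0.008266
  eq         0.2981   0.02258   0.03362
  solve Keq expr → x = -0.004133; check Q = 83.74

[E]_eq = 0.02258 M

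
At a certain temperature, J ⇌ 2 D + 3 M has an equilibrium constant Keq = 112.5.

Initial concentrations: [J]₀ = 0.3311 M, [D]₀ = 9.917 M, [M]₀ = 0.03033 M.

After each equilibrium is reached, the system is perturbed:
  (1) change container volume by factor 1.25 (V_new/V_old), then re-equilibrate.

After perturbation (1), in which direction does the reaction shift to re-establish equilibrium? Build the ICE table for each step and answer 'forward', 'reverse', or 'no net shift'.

Q₀ = 0.008287 vs Keq = 112.5 ⇒ Q<K, forward
Step 1:
                   J          D          M
  I           0.3311      9.917    0.03033
  C          -0.1738     0.3476     0.5214
  E           0.1573      10.26     0.5517
  solve Keq expr → x = 0.1738; check Q = 112.5
Then change container volume by factor 1.25 (V_new/V_old).
Step 2:
                   J          D          M
  I           0.1258      8.212     0.4414
  C         -0.03176    0.06351    0.09527
  E          0.09408      8.275     0.5367
  solve Keq expr → x = 0.03176; check Q = 112.5

Direction: forward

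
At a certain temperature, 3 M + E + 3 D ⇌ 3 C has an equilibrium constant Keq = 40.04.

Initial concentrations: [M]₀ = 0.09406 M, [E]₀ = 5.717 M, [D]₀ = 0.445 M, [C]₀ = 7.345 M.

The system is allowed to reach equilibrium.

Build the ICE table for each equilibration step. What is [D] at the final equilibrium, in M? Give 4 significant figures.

Q₀ = 9.4518e+05 vs Keq = 40.04 ⇒ Q>K, reverse
Step 1:
                    M           E           D           C
  init        0.09406       5.717       0.445       7.345
  Δ            0.7741       0.258      0.7741     -0.7741
  eq           0.8682       5.975       1.219       6.571
  solve Keq expr → x = -0.258; check Q = 40.04

[D]_eq = 1.219 M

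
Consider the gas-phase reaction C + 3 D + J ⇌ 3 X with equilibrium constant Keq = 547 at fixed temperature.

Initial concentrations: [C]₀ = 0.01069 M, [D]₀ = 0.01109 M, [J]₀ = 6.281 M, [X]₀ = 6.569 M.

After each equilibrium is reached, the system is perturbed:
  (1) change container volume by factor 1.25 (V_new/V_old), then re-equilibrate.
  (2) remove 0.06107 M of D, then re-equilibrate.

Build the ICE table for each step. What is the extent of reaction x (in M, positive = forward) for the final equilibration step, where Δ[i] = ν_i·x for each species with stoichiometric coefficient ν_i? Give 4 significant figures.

x = -0.01414 M

Q₀ = 3.0953e+09 vs Keq = 547 ⇒ Q>K, reverse
Step 1:
                   C          D          J          X
  init       0.01069    0.01109      6.281      6.569
  Δ           0.2107     0.6322     0.2107    -0.6322
  eq          0.2214     0.6432      6.492      5.937
  solve Keq expr → x = -0.2107; check Q = 547
Then change container volume by factor 1.25 (V_new/V_old).
Step 2:
                   C          D          J          X
  init        0.1771     0.5146      5.193      4.749
  Δ          0.01854    0.05561    0.01854   -0.05561
  eq          0.1957     0.5702      5.212      4.694
  solve Keq expr → x = -0.01854; check Q = 547
Then remove 0.06107 M of D.
Step 3:
                   C          D          J          X
  init        0.1957     0.5091      5.212      4.694
  Δ          0.01414    0.04243    0.01414   -0.04243
  eq          0.2098     0.5516      5.226      4.651
  solve Keq expr → x = -0.01414; check Q = 547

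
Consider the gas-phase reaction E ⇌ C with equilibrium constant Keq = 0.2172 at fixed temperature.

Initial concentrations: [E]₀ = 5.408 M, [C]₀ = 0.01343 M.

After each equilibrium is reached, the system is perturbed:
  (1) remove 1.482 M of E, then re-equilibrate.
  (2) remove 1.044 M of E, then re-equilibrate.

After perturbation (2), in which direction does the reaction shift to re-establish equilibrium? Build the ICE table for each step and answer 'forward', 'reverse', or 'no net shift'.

Direction: reverse

Q₀ = 0.002483 vs Keq = 0.2172 ⇒ Q<K, forward
Step 1:
                    E           C
  I             5.408     0.01343
  C            -0.954       0.954
  E             4.454      0.9674
  solve Keq expr → x = 0.954; check Q = 0.2172
Then remove 1.482 M of E.
Step 2:
                    E           C
  I             2.972      0.9674
  C            0.2645     -0.2645
  E             3.236       0.703
  solve Keq expr → x = -0.2645; check Q = 0.2172
Then remove 1.044 M of E.
Step 3:
                    E           C
  I             2.192       0.703
  C            0.1863     -0.1863
  E             2.379      0.5167
  solve Keq expr → x = -0.1863; check Q = 0.2172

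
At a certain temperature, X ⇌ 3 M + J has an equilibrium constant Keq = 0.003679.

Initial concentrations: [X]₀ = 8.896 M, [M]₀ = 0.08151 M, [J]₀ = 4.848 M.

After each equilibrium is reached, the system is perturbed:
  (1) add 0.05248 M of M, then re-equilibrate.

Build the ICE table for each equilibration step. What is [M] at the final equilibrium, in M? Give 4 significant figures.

[M]_eq = 0.1886 M

Q₀ = 2.9512e-04 vs Keq = 0.003679 ⇒ Q<K, forward
Step 1:
                   X          M          J
  Initial      8.896    0.08151      4.848
  Change    -0.03559     0.1068    0.03559
  Equil         8.86     0.1883      4.884
  solve Keq expr → x = 0.03559; check Q = 0.003679
Then add 0.05248 M of M.
Step 2:
                   X          M          J
  Initial       8.86     0.2408      4.884
  Change     0.01738   -0.05213   -0.01738
  Equil        8.878     0.1886      4.866
  solve Keq expr → x = -0.01738; check Q = 0.003679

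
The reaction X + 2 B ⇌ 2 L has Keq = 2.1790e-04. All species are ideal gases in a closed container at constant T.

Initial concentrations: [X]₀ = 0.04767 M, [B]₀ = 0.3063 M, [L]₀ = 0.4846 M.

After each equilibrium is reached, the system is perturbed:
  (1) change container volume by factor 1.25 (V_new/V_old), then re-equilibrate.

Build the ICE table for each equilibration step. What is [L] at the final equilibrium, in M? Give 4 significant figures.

Q₀ = 52.51 vs Keq = 2.1790e-04 ⇒ Q>K, reverse
Step 1:
                  X         B         L
  Initial   0.04767    0.3063    0.4846
  Change     0.2392    0.4784   -0.4784
  Equil      0.2869    0.7847  0.006204
  solve Keq expr → x = -0.2392; check Q = 2.1790e-04
Then change container volume by factor 1.25 (V_new/V_old).
Step 2:
                  X         B         L
  Initial    0.2295    0.6278  0.004963
  Change  2.5891e-04 5.1781e-04 -5.1781e-04
  Equil      0.2298    0.6283  0.004445
  solve Keq expr → x = -2.5891e-04; check Q = 2.1790e-04

[L]_eq = 0.004445 M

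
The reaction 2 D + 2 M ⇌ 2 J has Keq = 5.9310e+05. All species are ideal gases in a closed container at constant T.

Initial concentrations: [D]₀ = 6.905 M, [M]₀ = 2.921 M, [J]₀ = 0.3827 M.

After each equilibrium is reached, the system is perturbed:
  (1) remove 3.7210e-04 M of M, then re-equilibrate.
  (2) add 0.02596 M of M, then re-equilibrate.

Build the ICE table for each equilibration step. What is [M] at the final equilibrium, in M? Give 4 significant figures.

[M]_eq = 0.001091 M

Q₀ = 3.6002e-04 vs Keq = 5.9310e+05 ⇒ Q<K, forward
Step 1:
                    D           M           J
  init          6.905       2.921      0.3827
  Δ             -2.92       -2.92        2.92
  eq            3.985    0.001076       3.303
  solve Keq expr → x = 1.46; check Q = 5.9310e+05
Then remove 3.7210e-04 M of M.
Step 2:
                    D           M           J
  init          3.985  7.0401e-04       3.303
  Δ        3.7188e-04  3.7188e-04 -3.7188e-04
  eq            3.985    0.001076       3.302
  solve Keq expr → x = -1.8594e-04; check Q = 5.9310e+05
Then add 0.02596 M of M.
Step 3:
                    D           M           J
  init          3.985     0.02704       3.302
  Δ          -0.02594    -0.02594     0.02594
  eq             3.96    0.001091       3.328
  solve Keq expr → x = 0.01297; check Q = 5.9310e+05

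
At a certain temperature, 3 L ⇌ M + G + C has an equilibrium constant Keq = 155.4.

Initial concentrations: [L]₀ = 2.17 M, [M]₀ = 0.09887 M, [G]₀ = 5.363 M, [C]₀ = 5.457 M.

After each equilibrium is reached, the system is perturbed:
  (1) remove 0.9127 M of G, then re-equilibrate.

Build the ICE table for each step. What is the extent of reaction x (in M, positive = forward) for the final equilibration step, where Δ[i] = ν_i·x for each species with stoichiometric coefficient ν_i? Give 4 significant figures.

Q₀ = 0.2832 vs Keq = 155.4 ⇒ Q<K, forward
Step 1:
                  L         M         G         C
  Initial      2.17   0.09887     5.363     5.457
  Change     -1.642    0.5472    0.5472    0.5472
  Equil      0.5284    0.6461      5.91     6.004
  solve Keq expr → x = 0.5472; check Q = 155.4
Then remove 0.9127 M of G.
Step 2:
                  L         M         G         C
  Initial    0.5284    0.6461     4.998     6.004
  Change   -0.02598   0.00866   0.00866   0.00866
  Equil      0.5024    0.6547     5.006     6.013
  solve Keq expr → x = 0.00866; check Q = 155.4

x = 0.00866 M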